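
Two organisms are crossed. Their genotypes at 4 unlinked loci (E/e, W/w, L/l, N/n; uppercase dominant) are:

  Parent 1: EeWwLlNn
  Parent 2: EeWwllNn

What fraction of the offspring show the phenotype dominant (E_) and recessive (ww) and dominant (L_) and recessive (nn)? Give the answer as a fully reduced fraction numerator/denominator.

P(E_ ww L_ nn) = 3/128

EeWwLlNn gametes: EWLN×1, EWLn×1, EWlN×1, EWln×1, EwLN×1, EwLn×1, EwlN×1, Ewln×1, eWLN×1, eWLn×1, eWlN×1, eWln×1, ewLN×1, ewLn×1, ewlN×1, ewln×1
EeWwllNn gametes: EWlN×2, EWln×2, EwlN×2, Ewln×2, eWlN×2, eWln×2, ewlN×2, ewln×2
EeWwLlNn×EeWwllNn grid (16·16=256): EEWWLlNN=2 EEWWLlNn=4 EEWWLlnn=2 EEWWllNN=2 EEWWllNn=4 EEWWllnn=2 EEWwLlNN=4 EEWwLlNn=8 EEWwLlnn=4 EEWwllNN=4 EEWwllNn=8 EEWwllnn=4 EEwwLlNN=2 EEwwLlNn=4 EEwwLlnn=2 EEwwllNN=2 EEwwllNn=4 EEwwllnn=2 EeWWLlNN=4 EeWWLlNn=8 EeWWLlnn=4 EeWWllNN=4 EeWWllNn=8 EeWWllnn=4 EeWwLlNN=8 EeWwLlNn=16 EeWwLlnn=8 EeWwllNN=8 EeWwllNn=16 EeWwllnn=8 EewwLlNN=4 EewwLlNn=8 EewwLlnn=4 EewwllNN=4 EewwllNn=8 Eewwllnn=4 eeWWLlNN=2 eeWWLlNn=4 eeWWLlnn=2 eeWWllNN=2 eeWWllNn=4 eeWWllnn=2 eeWwLlNN=4 eeWwLlNn=8 eeWwLlnn=4 eeWwllNN=4 eeWwllNn=8 eeWwllnn=4 eewwLlNN=2 eewwLlNn=4 eewwLlnn=2 eewwllNN=2 eewwllNn=4 eewwllnn=2
E_ ww L_ nn hits 6/256; gcd=2; 6÷2/256÷2 = 3/128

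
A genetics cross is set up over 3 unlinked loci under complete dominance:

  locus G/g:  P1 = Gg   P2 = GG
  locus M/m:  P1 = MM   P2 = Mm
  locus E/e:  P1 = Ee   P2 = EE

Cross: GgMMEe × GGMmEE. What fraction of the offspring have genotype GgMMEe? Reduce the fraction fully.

P(GgMMEe) = 1/8

GgMMEe gametes: GME×2, GMe×2, gME×2, gMe×2
GGMmEE gametes: GME×4, GmE×4
GgMMEe×GGMmEE grid (8·8=64): GGMMEE=8 GGMMEe=8 GGMmEE=8 GGMmEe=8 GgMMEE=8 GgMMEe=8 GgMmEE=8 GgMmEe=8
GgMMEe hits 8/64; gcd=8; 8÷8/64÷8 = 1/8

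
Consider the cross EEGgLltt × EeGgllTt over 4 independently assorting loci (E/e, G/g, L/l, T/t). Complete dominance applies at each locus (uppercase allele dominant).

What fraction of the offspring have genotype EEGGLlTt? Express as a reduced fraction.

EEGgLltt gametes: EGLt×4, EGlt×4, EgLt×4, Eglt×4
EeGgllTt gametes: EGlT×2, EGlt×2, EglT×2, Eglt×2, eGlT×2, eGlt×2, eglT×2, eglt×2
EEGgLltt×EeGgllTt grid (16·16=256): EEGGLlTt=8 EEGGLltt=8 EEGGllTt=8 EEGGlltt=8 EEGgLlTt=16 EEGgLltt=16 EEGgllTt=16 EEGglltt=16 EEggLlTt=8 EEggLltt=8 EEggllTt=8 EEgglltt=8 EeGGLlTt=8 EeGGLltt=8 EeGGllTt=8 EeGGlltt=8 EeGgLlTt=16 EeGgLltt=16 EeGgllTt=16 EeGglltt=16 EeggLlTt=8 EeggLltt=8 EeggllTt=8 Eegglltt=8
EEGGLlTt hits 8/256; gcd=8; 8÷8/256÷8 = 1/32

P(EEGGLlTt) = 1/32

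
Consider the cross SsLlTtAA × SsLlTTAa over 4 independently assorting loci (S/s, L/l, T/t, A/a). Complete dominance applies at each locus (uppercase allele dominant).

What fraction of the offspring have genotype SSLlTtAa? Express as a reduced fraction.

SsLlTtAA gametes: SLTA×2, SLtA×2, SlTA×2, SltA×2, sLTA×2, sLtA×2, slTA×2, sltA×2
SsLlTTAa gametes: SLTA×2, SLTa×2, SlTA×2, SlTa×2, sLTA×2, sLTa×2, slTA×2, slTa×2
SsLlTtAA×SsLlTTAa grid (16·16=256): SSLLTTAA=4 SSLLTTAa=4 SSLLTtAA=4 SSLLTtAa=4 SSLlTTAA=8 SSLlTTAa=8 SSLlTtAA=8 SSLlTtAa=8 SSllTTAA=4 SSllTTAa=4 SSllTtAA=4 SSllTtAa=4 SsLLTTAA=8 SsLLTTAa=8 SsLLTtAA=8 SsLLTtAa=8 SsLlTTAA=16 SsLlTTAa=16 SsLlTtAA=16 SsLlTtAa=16 SsllTTAA=8 SsllTTAa=8 SsllTtAA=8 SsllTtAa=8 ssLLTTAA=4 ssLLTTAa=4 ssLLTtAA=4 ssLLTtAa=4 ssLlTTAA=8 ssLlTTAa=8 ssLlTtAA=8 ssLlTtAa=8 ssllTTAA=4 ssllTTAa=4 ssllTtAA=4 ssllTtAa=4
SSLlTtAa hits 8/256; gcd=8; 8÷8/256÷8 = 1/32

P(SSLlTtAa) = 1/32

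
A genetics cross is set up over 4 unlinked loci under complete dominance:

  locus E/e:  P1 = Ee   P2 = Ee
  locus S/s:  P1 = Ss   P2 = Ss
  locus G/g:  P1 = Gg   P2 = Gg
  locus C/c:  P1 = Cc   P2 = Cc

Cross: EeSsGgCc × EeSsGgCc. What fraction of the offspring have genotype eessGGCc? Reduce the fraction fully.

P(eessGGCc) = 1/128

EeSsGgCc gametes: ESGC×1, ESGc×1, ESgC×1, ESgc×1, EsGC×1, EsGc×1, EsgC×1, Esgc×1, eSGC×1, eSGc×1, eSgC×1, eSgc×1, esGC×1, esGc×1, esgC×1, esgc×1
EeSsGgCc gametes: ESGC×1, ESGc×1, ESgC×1, ESgc×1, EsGC×1, EsGc×1, EsgC×1, Esgc×1, eSGC×1, eSGc×1, eSgC×1, eSgc×1, esGC×1, esGc×1, esgC×1, esgc×1
EeSsGgCc×EeSsGgCc grid (16·16=256): EESSGGCC=1 EESSGGCc=2 EESSGGcc=1 EESSGgCC=2 EESSGgCc=4 EESSGgcc=2 EESSggCC=1 EESSggCc=2 EESSggcc=1 EESsGGCC=2 EESsGGCc=4 EESsGGcc=2 EESsGgCC=4 EESsGgCc=8 EESsGgcc=4 EESsggCC=2 EESsggCc=4 EESsggcc=2 EEssGGCC=1 EEssGGCc=2 EEssGGcc=1 EEssGgCC=2 EEssGgCc=4 EEssGgcc=2 EEssggCC=1 EEssggCc=2 EEssggcc=1 EeSSGGCC=2 EeSSGGCc=4 EeSSGGcc=2 EeSSGgCC=4 EeSSGgCc=8 EeSSGgcc=4 EeSSggCC=2 EeSSggCc=4 EeSSggcc=2 EeSsGGCC=4 EeSsGGCc=8 EeSsGGcc=4 EeSsGgCC=8 EeSsGgCc=16 EeSsGgcc=8 EeSsggCC=4 EeSsggCc=8 EeSsggcc=4 EessGGCC=2 EessGGCc=4 EessGGcc=2 EessGgCC=4 EessGgCc=8 EessGgcc=4 EessggCC=2 EessggCc=4 Eessggcc=2 eeSSGGCC=1 eeSSGGCc=2 eeSSGGcc=1 eeSSGgCC=2 eeSSGgCc=4 eeSSGgcc=2 eeSSggCC=1 eeSSggCc=2 eeSSggcc=1 eeSsGGCC=2 eeSsGGCc=4 eeSsGGcc=2 eeSsGgCC=4 eeSsGgCc=8 eeSsGgcc=4 eeSsggCC=2 eeSsggCc=4 eeSsggcc=2 eessGGCC=1 eessGGCc=2 eessGGcc=1 eessGgCC=2 eessGgCc=4 eessGgcc=2 eessggCC=1 eessggCc=2 eessggcc=1
eessGGCc hits 2/256; gcd=2; 2÷2/256÷2 = 1/128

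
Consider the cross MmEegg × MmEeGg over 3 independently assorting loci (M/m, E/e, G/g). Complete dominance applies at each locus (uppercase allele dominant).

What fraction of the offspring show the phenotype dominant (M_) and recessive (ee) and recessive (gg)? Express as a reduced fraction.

MmEegg gametes: MEg×2, Meg×2, mEg×2, meg×2
MmEeGg gametes: MEG×1, MEg×1, MeG×1, Meg×1, mEG×1, mEg×1, meG×1, meg×1
MmEegg×MmEeGg grid (8·8=64): MMEEGg=2 MMEEgg=2 MMEeGg=4 MMEegg=4 MMeeGg=2 MMeegg=2 MmEEGg=4 MmEEgg=4 MmEeGg=8 MmEegg=8 MmeeGg=4 Mmeegg=4 mmEEGg=2 mmEEgg=2 mmEeGg=4 mmEegg=4 mmeeGg=2 mmeegg=2
M_ ee gg hits 6/64; gcd=2; 6÷2/64÷2 = 3/32

P(M_ ee gg) = 3/32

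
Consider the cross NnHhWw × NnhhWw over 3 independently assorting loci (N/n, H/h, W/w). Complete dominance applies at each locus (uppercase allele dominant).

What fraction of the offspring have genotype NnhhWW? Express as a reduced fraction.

NnHhWw gametes: NHW×1, NHw×1, NhW×1, Nhw×1, nHW×1, nHw×1, nhW×1, nhw×1
NnhhWw gametes: NhW×2, Nhw×2, nhW×2, nhw×2
NnHhWw×NnhhWw grid (8·8=64): NNHhWW=2 NNHhWw=4 NNHhww=2 NNhhWW=2 NNhhWw=4 NNhhww=2 NnHhWW=4 NnHhWw=8 NnHhww=4 NnhhWW=4 NnhhWw=8 Nnhhww=4 nnHhWW=2 nnHhWw=4 nnHhww=2 nnhhWW=2 nnhhWw=4 nnhhww=2
NnhhWW hits 4/64; gcd=4; 4÷4/64÷4 = 1/16

P(NnhhWW) = 1/16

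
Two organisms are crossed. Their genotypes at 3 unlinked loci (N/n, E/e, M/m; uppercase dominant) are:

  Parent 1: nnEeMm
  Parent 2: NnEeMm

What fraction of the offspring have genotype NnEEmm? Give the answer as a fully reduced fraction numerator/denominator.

P(NnEEmm) = 1/32

nnEeMm gametes: nEM×2, nEm×2, neM×2, nem×2
NnEeMm gametes: NEM×1, NEm×1, NeM×1, Nem×1, nEM×1, nEm×1, neM×1, nem×1
nnEeMm×NnEeMm grid (8·8=64): NnEEMM=2 NnEEMm=4 NnEEmm=2 NnEeMM=4 NnEeMm=8 NnEemm=4 NneeMM=2 NneeMm=4 Nneemm=2 nnEEMM=2 nnEEMm=4 nnEEmm=2 nnEeMM=4 nnEeMm=8 nnEemm=4 nneeMM=2 nneeMm=4 nneemm=2
NnEEmm hits 2/64; gcd=2; 2÷2/64÷2 = 1/32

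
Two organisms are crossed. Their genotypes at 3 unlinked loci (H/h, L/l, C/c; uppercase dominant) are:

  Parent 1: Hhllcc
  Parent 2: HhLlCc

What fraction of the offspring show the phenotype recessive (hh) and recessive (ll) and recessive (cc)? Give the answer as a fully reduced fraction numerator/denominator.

Hhllcc gametes: Hlc×4, hlc×4
HhLlCc gametes: HLC×1, HLc×1, HlC×1, Hlc×1, hLC×1, hLc×1, hlC×1, hlc×1
Hhllcc×HhLlCc grid (8·8=64): HHLlCc=4 HHLlcc=4 HHllCc=4 HHllcc=4 HhLlCc=8 HhLlcc=8 HhllCc=8 Hhllcc=8 hhLlCc=4 hhLlcc=4 hhllCc=4 hhllcc=4
hh ll cc hits 4/64; gcd=4; 4÷4/64÷4 = 1/16

P(hh ll cc) = 1/16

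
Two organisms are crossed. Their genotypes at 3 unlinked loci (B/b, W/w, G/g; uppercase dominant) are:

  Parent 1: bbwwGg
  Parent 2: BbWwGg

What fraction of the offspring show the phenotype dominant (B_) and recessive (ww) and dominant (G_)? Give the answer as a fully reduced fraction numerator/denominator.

bbwwGg gametes: bwG×4, bwg×4
BbWwGg gametes: BWG×1, BWg×1, BwG×1, Bwg×1, bWG×1, bWg×1, bwG×1, bwg×1
bbwwGg×BbWwGg grid (8·8=64): BbWwGG=4 BbWwGg=8 BbWwgg=4 BbwwGG=4 BbwwGg=8 Bbwwgg=4 bbWwGG=4 bbWwGg=8 bbWwgg=4 bbwwGG=4 bbwwGg=8 bbwwgg=4
B_ ww G_ hits 12/64; gcd=4; 12÷4/64÷4 = 3/16

P(B_ ww G_) = 3/16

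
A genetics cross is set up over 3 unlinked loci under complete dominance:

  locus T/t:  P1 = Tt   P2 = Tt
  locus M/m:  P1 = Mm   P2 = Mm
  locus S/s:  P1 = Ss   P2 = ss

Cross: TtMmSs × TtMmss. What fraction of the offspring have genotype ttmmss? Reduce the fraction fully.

TtMmSs gametes: TMS×1, TMs×1, TmS×1, Tms×1, tMS×1, tMs×1, tmS×1, tms×1
TtMmss gametes: TMs×2, Tms×2, tMs×2, tms×2
TtMmSs×TtMmss grid (8·8=64): TTMMSs=2 TTMMss=2 TTMmSs=4 TTMmss=4 TTmmSs=2 TTmmss=2 TtMMSs=4 TtMMss=4 TtMmSs=8 TtMmss=8 TtmmSs=4 Ttmmss=4 ttMMSs=2 ttMMss=2 ttMmSs=4 ttMmss=4 ttmmSs=2 ttmmss=2
ttmmss hits 2/64; gcd=2; 2÷2/64÷2 = 1/32

P(ttmmss) = 1/32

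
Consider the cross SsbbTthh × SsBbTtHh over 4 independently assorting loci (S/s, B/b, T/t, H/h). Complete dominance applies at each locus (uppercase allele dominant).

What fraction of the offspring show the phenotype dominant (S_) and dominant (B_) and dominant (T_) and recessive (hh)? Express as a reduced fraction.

P(S_ B_ T_ hh) = 9/64

SsbbTthh gametes: SbTh×4, Sbth×4, sbTh×4, sbth×4
SsBbTtHh gametes: SBTH×1, SBTh×1, SBtH×1, SBth×1, SbTH×1, SbTh×1, SbtH×1, Sbth×1, sBTH×1, sBTh×1, sBtH×1, sBth×1, sbTH×1, sbTh×1, sbtH×1, sbth×1
SsbbTthh×SsBbTtHh grid (16·16=256): SSBbTTHh=4 SSBbTThh=4 SSBbTtHh=8 SSBbTthh=8 SSBbttHh=4 SSBbtthh=4 SSbbTTHh=4 SSbbTThh=4 SSbbTtHh=8 SSbbTthh=8 SSbbttHh=4 SSbbtthh=4 SsBbTTHh=8 SsBbTThh=8 SsBbTtHh=16 SsBbTthh=16 SsBbttHh=8 SsBbtthh=8 SsbbTTHh=8 SsbbTThh=8 SsbbTtHh=16 SsbbTthh=16 SsbbttHh=8 Ssbbtthh=8 ssBbTTHh=4 ssBbTThh=4 ssBbTtHh=8 ssBbTthh=8 ssBbttHh=4 ssBbtthh=4 ssbbTTHh=4 ssbbTThh=4 ssbbTtHh=8 ssbbTthh=8 ssbbttHh=4 ssbbtthh=4
S_ B_ T_ hh hits 36/256; gcd=4; 36÷4/256÷4 = 9/64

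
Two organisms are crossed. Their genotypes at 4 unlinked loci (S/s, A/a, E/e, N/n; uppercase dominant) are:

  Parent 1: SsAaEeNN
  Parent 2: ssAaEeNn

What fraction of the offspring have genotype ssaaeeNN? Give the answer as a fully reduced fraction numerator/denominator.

SsAaEeNN gametes: SAEN×2, SAeN×2, SaEN×2, SaeN×2, sAEN×2, sAeN×2, saEN×2, saeN×2
ssAaEeNn gametes: sAEN×2, sAEn×2, sAeN×2, sAen×2, saEN×2, saEn×2, saeN×2, saen×2
SsAaEeNN×ssAaEeNn grid (16·16=256): SsAAEENN=4 SsAAEENn=4 SsAAEeNN=8 SsAAEeNn=8 SsAAeeNN=4 SsAAeeNn=4 SsAaEENN=8 SsAaEENn=8 SsAaEeNN=16 SsAaEeNn=16 SsAaeeNN=8 SsAaeeNn=8 SsaaEENN=4 SsaaEENn=4 SsaaEeNN=8 SsaaEeNn=8 SsaaeeNN=4 SsaaeeNn=4 ssAAEENN=4 ssAAEENn=4 ssAAEeNN=8 ssAAEeNn=8 ssAAeeNN=4 ssAAeeNn=4 ssAaEENN=8 ssAaEENn=8 ssAaEeNN=16 ssAaEeNn=16 ssAaeeNN=8 ssAaeeNn=8 ssaaEENN=4 ssaaEENn=4 ssaaEeNN=8 ssaaEeNn=8 ssaaeeNN=4 ssaaeeNn=4
ssaaeeNN hits 4/256; gcd=4; 4÷4/256÷4 = 1/64

P(ssaaeeNN) = 1/64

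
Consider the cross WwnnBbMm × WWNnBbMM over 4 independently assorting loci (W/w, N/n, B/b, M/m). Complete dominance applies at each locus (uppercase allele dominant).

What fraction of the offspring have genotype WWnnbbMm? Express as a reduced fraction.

WwnnBbMm gametes: WnBM×2, WnBm×2, WnbM×2, Wnbm×2, wnBM×2, wnBm×2, wnbM×2, wnbm×2
WWNnBbMM gametes: WNBM×4, WNbM×4, WnBM×4, WnbM×4
WwnnBbMm×WWNnBbMM grid (16·16=256): WWNnBBMM=8 WWNnBBMm=8 WWNnBbMM=16 WWNnBbMm=16 WWNnbbMM=8 WWNnbbMm=8 WWnnBBMM=8 WWnnBBMm=8 WWnnBbMM=16 WWnnBbMm=16 WWnnbbMM=8 WWnnbbMm=8 WwNnBBMM=8 WwNnBBMm=8 WwNnBbMM=16 WwNnBbMm=16 WwNnbbMM=8 WwNnbbMm=8 WwnnBBMM=8 WwnnBBMm=8 WwnnBbMM=16 WwnnBbMm=16 WwnnbbMM=8 WwnnbbMm=8
WWnnbbMm hits 8/256; gcd=8; 8÷8/256÷8 = 1/32

P(WWnnbbMm) = 1/32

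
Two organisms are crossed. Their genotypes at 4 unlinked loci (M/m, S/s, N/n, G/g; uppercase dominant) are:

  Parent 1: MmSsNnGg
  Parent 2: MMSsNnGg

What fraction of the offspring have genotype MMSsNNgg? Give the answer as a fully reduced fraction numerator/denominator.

MmSsNnGg gametes: MSNG×1, MSNg×1, MSnG×1, MSng×1, MsNG×1, MsNg×1, MsnG×1, Msng×1, mSNG×1, mSNg×1, mSnG×1, mSng×1, msNG×1, msNg×1, msnG×1, msng×1
MMSsNnGg gametes: MSNG×2, MSNg×2, MSnG×2, MSng×2, MsNG×2, MsNg×2, MsnG×2, Msng×2
MmSsNnGg×MMSsNnGg grid (16·16=256): MMSSNNGG=2 MMSSNNGg=4 MMSSNNgg=2 MMSSNnGG=4 MMSSNnGg=8 MMSSNngg=4 MMSSnnGG=2 MMSSnnGg=4 MMSSnngg=2 MMSsNNGG=4 MMSsNNGg=8 MMSsNNgg=4 MMSsNnGG=8 MMSsNnGg=16 MMSsNngg=8 MMSsnnGG=4 MMSsnnGg=8 MMSsnngg=4 MMssNNGG=2 MMssNNGg=4 MMssNNgg=2 MMssNnGG=4 MMssNnGg=8 MMssNngg=4 MMssnnGG=2 MMssnnGg=4 MMssnngg=2 MmSSNNGG=2 MmSSNNGg=4 MmSSNNgg=2 MmSSNnGG=4 MmSSNnGg=8 MmSSNngg=4 MmSSnnGG=2 MmSSnnGg=4 MmSSnngg=2 MmSsNNGG=4 MmSsNNGg=8 MmSsNNgg=4 MmSsNnGG=8 MmSsNnGg=16 MmSsNngg=8 MmSsnnGG=4 MmSsnnGg=8 MmSsnngg=4 MmssNNGG=2 MmssNNGg=4 MmssNNgg=2 MmssNnGG=4 MmssNnGg=8 MmssNngg=4 MmssnnGG=2 MmssnnGg=4 Mmssnngg=2
MMSsNNgg hits 4/256; gcd=4; 4÷4/256÷4 = 1/64

P(MMSsNNgg) = 1/64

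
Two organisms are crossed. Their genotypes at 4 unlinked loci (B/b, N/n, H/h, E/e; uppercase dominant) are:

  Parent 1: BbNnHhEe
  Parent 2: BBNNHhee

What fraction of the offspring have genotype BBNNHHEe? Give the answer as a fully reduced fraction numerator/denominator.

BbNnHhEe gametes: BNHE×1, BNHe×1, BNhE×1, BNhe×1, BnHE×1, BnHe×1, BnhE×1, Bnhe×1, bNHE×1, bNHe×1, bNhE×1, bNhe×1, bnHE×1, bnHe×1, bnhE×1, bnhe×1
BBNNHhee gametes: BNHe×8, BNhe×8
BbNnHhEe×BBNNHhee grid (16·16=256): BBNNHHEe=8 BBNNHHee=8 BBNNHhEe=16 BBNNHhee=16 BBNNhhEe=8 BBNNhhee=8 BBNnHHEe=8 BBNnHHee=8 BBNnHhEe=16 BBNnHhee=16 BBNnhhEe=8 BBNnhhee=8 BbNNHHEe=8 BbNNHHee=8 BbNNHhEe=16 BbNNHhee=16 BbNNhhEe=8 BbNNhhee=8 BbNnHHEe=8 BbNnHHee=8 BbNnHhEe=16 BbNnHhee=16 BbNnhhEe=8 BbNnhhee=8
BBNNHHEe hits 8/256; gcd=8; 8÷8/256÷8 = 1/32

P(BBNNHHEe) = 1/32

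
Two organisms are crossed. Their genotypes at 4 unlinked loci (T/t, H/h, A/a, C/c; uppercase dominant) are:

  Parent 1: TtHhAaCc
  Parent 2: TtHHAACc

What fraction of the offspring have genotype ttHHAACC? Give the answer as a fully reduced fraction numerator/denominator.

P(ttHHAACC) = 1/64

TtHhAaCc gametes: THAC×1, THAc×1, THaC×1, THac×1, ThAC×1, ThAc×1, ThaC×1, Thac×1, tHAC×1, tHAc×1, tHaC×1, tHac×1, thAC×1, thAc×1, thaC×1, thac×1
TtHHAACc gametes: THAC×4, THAc×4, tHAC×4, tHAc×4
TtHhAaCc×TtHHAACc grid (16·16=256): TTHHAACC=4 TTHHAACc=8 TTHHAAcc=4 TTHHAaCC=4 TTHHAaCc=8 TTHHAacc=4 TTHhAACC=4 TTHhAACc=8 TTHhAAcc=4 TTHhAaCC=4 TTHhAaCc=8 TTHhAacc=4 TtHHAACC=8 TtHHAACc=16 TtHHAAcc=8 TtHHAaCC=8 TtHHAaCc=16 TtHHAacc=8 TtHhAACC=8 TtHhAACc=16 TtHhAAcc=8 TtHhAaCC=8 TtHhAaCc=16 TtHhAacc=8 ttHHAACC=4 ttHHAACc=8 ttHHAAcc=4 ttHHAaCC=4 ttHHAaCc=8 ttHHAacc=4 ttHhAACC=4 ttHhAACc=8 ttHhAAcc=4 ttHhAaCC=4 ttHhAaCc=8 ttHhAacc=4
ttHHAACC hits 4/256; gcd=4; 4÷4/256÷4 = 1/64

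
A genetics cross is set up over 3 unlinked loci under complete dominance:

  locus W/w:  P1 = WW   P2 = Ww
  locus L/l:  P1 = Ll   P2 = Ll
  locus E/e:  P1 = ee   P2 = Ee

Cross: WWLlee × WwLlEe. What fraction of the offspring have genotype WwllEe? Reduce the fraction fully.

P(WwllEe) = 1/16

WWLlee gametes: WLe×4, Wle×4
WwLlEe gametes: WLE×1, WLe×1, WlE×1, Wle×1, wLE×1, wLe×1, wlE×1, wle×1
WWLlee×WwLlEe grid (8·8=64): WWLLEe=4 WWLLee=4 WWLlEe=8 WWLlee=8 WWllEe=4 WWllee=4 WwLLEe=4 WwLLee=4 WwLlEe=8 WwLlee=8 WwllEe=4 Wwllee=4
WwllEe hits 4/64; gcd=4; 4÷4/64÷4 = 1/16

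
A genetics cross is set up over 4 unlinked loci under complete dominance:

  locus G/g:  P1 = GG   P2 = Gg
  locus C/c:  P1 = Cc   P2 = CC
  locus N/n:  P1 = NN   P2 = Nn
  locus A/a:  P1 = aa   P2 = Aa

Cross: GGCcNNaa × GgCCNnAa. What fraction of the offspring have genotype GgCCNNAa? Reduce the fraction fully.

P(GgCCNNAa) = 1/16

GGCcNNaa gametes: GCNa×8, GcNa×8
GgCCNnAa gametes: GCNA×2, GCNa×2, GCnA×2, GCna×2, gCNA×2, gCNa×2, gCnA×2, gCna×2
GGCcNNaa×GgCCNnAa grid (16·16=256): GGCCNNAa=16 GGCCNNaa=16 GGCCNnAa=16 GGCCNnaa=16 GGCcNNAa=16 GGCcNNaa=16 GGCcNnAa=16 GGCcNnaa=16 GgCCNNAa=16 GgCCNNaa=16 GgCCNnAa=16 GgCCNnaa=16 GgCcNNAa=16 GgCcNNaa=16 GgCcNnAa=16 GgCcNnaa=16
GgCCNNAa hits 16/256; gcd=16; 16÷16/256÷16 = 1/16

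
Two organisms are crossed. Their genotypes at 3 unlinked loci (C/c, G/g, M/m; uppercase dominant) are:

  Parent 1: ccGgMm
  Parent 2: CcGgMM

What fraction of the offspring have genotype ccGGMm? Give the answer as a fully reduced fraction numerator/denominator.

P(ccGGMm) = 1/16

ccGgMm gametes: cGM×2, cGm×2, cgM×2, cgm×2
CcGgMM gametes: CGM×2, CgM×2, cGM×2, cgM×2
ccGgMm×CcGgMM grid (8·8=64): CcGGMM=4 CcGGMm=4 CcGgMM=8 CcGgMm=8 CcggMM=4 CcggMm=4 ccGGMM=4 ccGGMm=4 ccGgMM=8 ccGgMm=8 ccggMM=4 ccggMm=4
ccGGMm hits 4/64; gcd=4; 4÷4/64÷4 = 1/16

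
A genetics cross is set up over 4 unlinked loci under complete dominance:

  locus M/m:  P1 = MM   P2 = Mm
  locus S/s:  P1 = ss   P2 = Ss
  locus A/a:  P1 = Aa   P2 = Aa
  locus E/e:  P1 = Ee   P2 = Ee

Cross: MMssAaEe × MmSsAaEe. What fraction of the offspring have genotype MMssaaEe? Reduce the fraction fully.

MMssAaEe gametes: MsAE×4, MsAe×4, MsaE×4, Msae×4
MmSsAaEe gametes: MSAE×1, MSAe×1, MSaE×1, MSae×1, MsAE×1, MsAe×1, MsaE×1, Msae×1, mSAE×1, mSAe×1, mSaE×1, mSae×1, msAE×1, msAe×1, msaE×1, msae×1
MMssAaEe×MmSsAaEe grid (16·16=256): MMSsAAEE=4 MMSsAAEe=8 MMSsAAee=4 MMSsAaEE=8 MMSsAaEe=16 MMSsAaee=8 MMSsaaEE=4 MMSsaaEe=8 MMSsaaee=4 MMssAAEE=4 MMssAAEe=8 MMssAAee=4 MMssAaEE=8 MMssAaEe=16 MMssAaee=8 MMssaaEE=4 MMssaaEe=8 MMssaaee=4 MmSsAAEE=4 MmSsAAEe=8 MmSsAAee=4 MmSsAaEE=8 MmSsAaEe=16 MmSsAaee=8 MmSsaaEE=4 MmSsaaEe=8 MmSsaaee=4 MmssAAEE=4 MmssAAEe=8 MmssAAee=4 MmssAaEE=8 MmssAaEe=16 MmssAaee=8 MmssaaEE=4 MmssaaEe=8 Mmssaaee=4
MMssaaEe hits 8/256; gcd=8; 8÷8/256÷8 = 1/32

P(MMssaaEe) = 1/32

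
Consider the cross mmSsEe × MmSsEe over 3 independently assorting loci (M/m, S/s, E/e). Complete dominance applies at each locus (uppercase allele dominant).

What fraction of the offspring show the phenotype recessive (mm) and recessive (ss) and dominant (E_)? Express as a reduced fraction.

mmSsEe gametes: mSE×2, mSe×2, msE×2, mse×2
MmSsEe gametes: MSE×1, MSe×1, MsE×1, Mse×1, mSE×1, mSe×1, msE×1, mse×1
mmSsEe×MmSsEe grid (8·8=64): MmSSEE=2 MmSSEe=4 MmSSee=2 MmSsEE=4 MmSsEe=8 MmSsee=4 MmssEE=2 MmssEe=4 Mmssee=2 mmSSEE=2 mmSSEe=4 mmSSee=2 mmSsEE=4 mmSsEe=8 mmSsee=4 mmssEE=2 mmssEe=4 mmssee=2
mm ss E_ hits 6/64; gcd=2; 6÷2/64÷2 = 3/32

P(mm ss E_) = 3/32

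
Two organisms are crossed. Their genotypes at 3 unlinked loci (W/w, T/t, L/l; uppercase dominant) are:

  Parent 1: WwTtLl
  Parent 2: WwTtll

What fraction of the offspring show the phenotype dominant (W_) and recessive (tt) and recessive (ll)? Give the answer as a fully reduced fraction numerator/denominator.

P(W_ tt ll) = 3/32

WwTtLl gametes: WTL×1, WTl×1, WtL×1, Wtl×1, wTL×1, wTl×1, wtL×1, wtl×1
WwTtll gametes: WTl×2, Wtl×2, wTl×2, wtl×2
WwTtLl×WwTtll grid (8·8=64): WWTTLl=2 WWTTll=2 WWTtLl=4 WWTtll=4 WWttLl=2 WWttll=2 WwTTLl=4 WwTTll=4 WwTtLl=8 WwTtll=8 WwttLl=4 Wwttll=4 wwTTLl=2 wwTTll=2 wwTtLl=4 wwTtll=4 wwttLl=2 wwttll=2
W_ tt ll hits 6/64; gcd=2; 6÷2/64÷2 = 3/32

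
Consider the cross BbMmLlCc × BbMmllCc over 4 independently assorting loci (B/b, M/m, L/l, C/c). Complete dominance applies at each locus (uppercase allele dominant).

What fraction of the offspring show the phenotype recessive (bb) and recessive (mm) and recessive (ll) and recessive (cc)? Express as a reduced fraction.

BbMmLlCc gametes: BMLC×1, BMLc×1, BMlC×1, BMlc×1, BmLC×1, BmLc×1, BmlC×1, Bmlc×1, bMLC×1, bMLc×1, bMlC×1, bMlc×1, bmLC×1, bmLc×1, bmlC×1, bmlc×1
BbMmllCc gametes: BMlC×2, BMlc×2, BmlC×2, Bmlc×2, bMlC×2, bMlc×2, bmlC×2, bmlc×2
BbMmLlCc×BbMmllCc grid (16·16=256): BBMMLlCC=2 BBMMLlCc=4 BBMMLlcc=2 BBMMllCC=2 BBMMllCc=4 BBMMllcc=2 BBMmLlCC=4 BBMmLlCc=8 BBMmLlcc=4 BBMmllCC=4 BBMmllCc=8 BBMmllcc=4 BBmmLlCC=2 BBmmLlCc=4 BBmmLlcc=2 BBmmllCC=2 BBmmllCc=4 BBmmllcc=2 BbMMLlCC=4 BbMMLlCc=8 BbMMLlcc=4 BbMMllCC=4 BbMMllCc=8 BbMMllcc=4 BbMmLlCC=8 BbMmLlCc=16 BbMmLlcc=8 BbMmllCC=8 BbMmllCc=16 BbMmllcc=8 BbmmLlCC=4 BbmmLlCc=8 BbmmLlcc=4 BbmmllCC=4 BbmmllCc=8 Bbmmllcc=4 bbMMLlCC=2 bbMMLlCc=4 bbMMLlcc=2 bbMMllCC=2 bbMMllCc=4 bbMMllcc=2 bbMmLlCC=4 bbMmLlCc=8 bbMmLlcc=4 bbMmllCC=4 bbMmllCc=8 bbMmllcc=4 bbmmLlCC=2 bbmmLlCc=4 bbmmLlcc=2 bbmmllCC=2 bbmmllCc=4 bbmmllcc=2
bb mm ll cc hits 2/256; gcd=2; 2÷2/256÷2 = 1/128

P(bb mm ll cc) = 1/128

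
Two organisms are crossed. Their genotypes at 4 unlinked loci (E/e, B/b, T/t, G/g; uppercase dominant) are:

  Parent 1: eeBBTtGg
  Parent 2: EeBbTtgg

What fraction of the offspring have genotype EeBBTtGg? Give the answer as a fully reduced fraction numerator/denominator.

P(EeBBTtGg) = 1/16

eeBBTtGg gametes: eBTG×4, eBTg×4, eBtG×4, eBtg×4
EeBbTtgg gametes: EBTg×2, EBtg×2, EbTg×2, Ebtg×2, eBTg×2, eBtg×2, ebTg×2, ebtg×2
eeBBTtGg×EeBbTtgg grid (16·16=256): EeBBTTGg=8 EeBBTTgg=8 EeBBTtGg=16 EeBBTtgg=16 EeBBttGg=8 EeBBttgg=8 EeBbTTGg=8 EeBbTTgg=8 EeBbTtGg=16 EeBbTtgg=16 EeBbttGg=8 EeBbttgg=8 eeBBTTGg=8 eeBBTTgg=8 eeBBTtGg=16 eeBBTtgg=16 eeBBttGg=8 eeBBttgg=8 eeBbTTGg=8 eeBbTTgg=8 eeBbTtGg=16 eeBbTtgg=16 eeBbttGg=8 eeBbttgg=8
EeBBTtGg hits 16/256; gcd=16; 16÷16/256÷16 = 1/16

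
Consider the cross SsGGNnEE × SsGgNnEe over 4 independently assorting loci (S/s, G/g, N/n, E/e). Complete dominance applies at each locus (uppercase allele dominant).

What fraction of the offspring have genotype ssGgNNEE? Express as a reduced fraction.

SsGGNnEE gametes: SGNE×4, SGnE×4, sGNE×4, sGnE×4
SsGgNnEe gametes: SGNE×1, SGNe×1, SGnE×1, SGne×1, SgNE×1, SgNe×1, SgnE×1, Sgne×1, sGNE×1, sGNe×1, sGnE×1, sGne×1, sgNE×1, sgNe×1, sgnE×1, sgne×1
SsGGNnEE×SsGgNnEe grid (16·16=256): SSGGNNEE=4 SSGGNNEe=4 SSGGNnEE=8 SSGGNnEe=8 SSGGnnEE=4 SSGGnnEe=4 SSGgNNEE=4 SSGgNNEe=4 SSGgNnEE=8 SSGgNnEe=8 SSGgnnEE=4 SSGgnnEe=4 SsGGNNEE=8 SsGGNNEe=8 SsGGNnEE=16 SsGGNnEe=16 SsGGnnEE=8 SsGGnnEe=8 SsGgNNEE=8 SsGgNNEe=8 SsGgNnEE=16 SsGgNnEe=16 SsGgnnEE=8 SsGgnnEe=8 ssGGNNEE=4 ssGGNNEe=4 ssGGNnEE=8 ssGGNnEe=8 ssGGnnEE=4 ssGGnnEe=4 ssGgNNEE=4 ssGgNNEe=4 ssGgNnEE=8 ssGgNnEe=8 ssGgnnEE=4 ssGgnnEe=4
ssGgNNEE hits 4/256; gcd=4; 4÷4/256÷4 = 1/64

P(ssGgNNEE) = 1/64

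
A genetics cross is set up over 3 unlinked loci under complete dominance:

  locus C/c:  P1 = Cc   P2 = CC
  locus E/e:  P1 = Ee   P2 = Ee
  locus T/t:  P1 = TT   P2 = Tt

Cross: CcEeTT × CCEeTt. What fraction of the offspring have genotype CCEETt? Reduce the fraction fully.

CcEeTT gametes: CET×2, CeT×2, cET×2, ceT×2
CCEeTt gametes: CET×2, CEt×2, CeT×2, Cet×2
CcEeTT×CCEeTt grid (8·8=64): CCEETT=4 CCEETt=4 CCEeTT=8 CCEeTt=8 CCeeTT=4 CCeeTt=4 CcEETT=4 CcEETt=4 CcEeTT=8 CcEeTt=8 CceeTT=4 CceeTt=4
CCEETt hits 4/64; gcd=4; 4÷4/64÷4 = 1/16

P(CCEETt) = 1/16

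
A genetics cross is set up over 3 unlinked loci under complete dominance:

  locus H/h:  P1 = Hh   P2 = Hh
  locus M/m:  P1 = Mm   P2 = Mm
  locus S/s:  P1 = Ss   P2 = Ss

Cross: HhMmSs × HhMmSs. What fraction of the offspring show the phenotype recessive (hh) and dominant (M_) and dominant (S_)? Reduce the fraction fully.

P(hh M_ S_) = 9/64

HhMmSs gametes: HMS×1, HMs×1, HmS×1, Hms×1, hMS×1, hMs×1, hmS×1, hms×1
HhMmSs gametes: HMS×1, HMs×1, HmS×1, Hms×1, hMS×1, hMs×1, hmS×1, hms×1
HhMmSs×HhMmSs grid (8·8=64): HHMMSS=1 HHMMSs=2 HHMMss=1 HHMmSS=2 HHMmSs=4 HHMmss=2 HHmmSS=1 HHmmSs=2 HHmmss=1 HhMMSS=2 HhMMSs=4 HhMMss=2 HhMmSS=4 HhMmSs=8 HhMmss=4 HhmmSS=2 HhmmSs=4 Hhmmss=2 hhMMSS=1 hhMMSs=2 hhMMss=1 hhMmSS=2 hhMmSs=4 hhMmss=2 hhmmSS=1 hhmmSs=2 hhmmss=1
hh M_ S_ hits 9/64; gcd=1; 9÷1/64÷1 = 9/64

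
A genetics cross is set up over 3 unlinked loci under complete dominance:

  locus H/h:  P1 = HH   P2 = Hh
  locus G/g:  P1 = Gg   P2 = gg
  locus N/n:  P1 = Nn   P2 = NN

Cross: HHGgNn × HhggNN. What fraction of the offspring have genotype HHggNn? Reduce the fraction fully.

HHGgNn gametes: HGN×2, HGn×2, HgN×2, Hgn×2
HhggNN gametes: HgN×4, hgN×4
HHGgNn×HhggNN grid (8·8=64): HHGgNN=8 HHGgNn=8 HHggNN=8 HHggNn=8 HhGgNN=8 HhGgNn=8 HhggNN=8 HhggNn=8
HHggNn hits 8/64; gcd=8; 8÷8/64÷8 = 1/8

P(HHggNn) = 1/8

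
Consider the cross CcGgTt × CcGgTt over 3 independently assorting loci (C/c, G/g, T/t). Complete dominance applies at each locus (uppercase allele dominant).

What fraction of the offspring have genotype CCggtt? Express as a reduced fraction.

P(CCggtt) = 1/64

CcGgTt gametes: CGT×1, CGt×1, CgT×1, Cgt×1, cGT×1, cGt×1, cgT×1, cgt×1
CcGgTt gametes: CGT×1, CGt×1, CgT×1, Cgt×1, cGT×1, cGt×1, cgT×1, cgt×1
CcGgTt×CcGgTt grid (8·8=64): CCGGTT=1 CCGGTt=2 CCGGtt=1 CCGgTT=2 CCGgTt=4 CCGgtt=2 CCggTT=1 CCggTt=2 CCggtt=1 CcGGTT=2 CcGGTt=4 CcGGtt=2 CcGgTT=4 CcGgTt=8 CcGgtt=4 CcggTT=2 CcggTt=4 Ccggtt=2 ccGGTT=1 ccGGTt=2 ccGGtt=1 ccGgTT=2 ccGgTt=4 ccGgtt=2 ccggTT=1 ccggTt=2 ccggtt=1
CCggtt hits 1/64; gcd=1; 1÷1/64÷1 = 1/64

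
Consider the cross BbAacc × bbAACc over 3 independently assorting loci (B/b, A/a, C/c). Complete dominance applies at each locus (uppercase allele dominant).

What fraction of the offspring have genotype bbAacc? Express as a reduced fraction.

P(bbAacc) = 1/8

BbAacc gametes: BAc×2, Bac×2, bAc×2, bac×2
bbAACc gametes: bAC×4, bAc×4
BbAacc×bbAACc grid (8·8=64): BbAACc=8 BbAAcc=8 BbAaCc=8 BbAacc=8 bbAACc=8 bbAAcc=8 bbAaCc=8 bbAacc=8
bbAacc hits 8/64; gcd=8; 8÷8/64÷8 = 1/8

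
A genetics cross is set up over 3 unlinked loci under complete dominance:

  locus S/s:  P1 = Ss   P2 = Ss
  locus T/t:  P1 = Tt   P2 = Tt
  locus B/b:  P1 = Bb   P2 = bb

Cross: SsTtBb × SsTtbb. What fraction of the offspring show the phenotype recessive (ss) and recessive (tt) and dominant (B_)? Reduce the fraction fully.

SsTtBb gametes: STB×1, STb×1, StB×1, Stb×1, sTB×1, sTb×1, stB×1, stb×1
SsTtbb gametes: STb×2, Stb×2, sTb×2, stb×2
SsTtBb×SsTtbb grid (8·8=64): SSTTBb=2 SSTTbb=2 SSTtBb=4 SSTtbb=4 SSttBb=2 SSttbb=2 SsTTBb=4 SsTTbb=4 SsTtBb=8 SsTtbb=8 SsttBb=4 Ssttbb=4 ssTTBb=2 ssTTbb=2 ssTtBb=4 ssTtbb=4 ssttBb=2 ssttbb=2
ss tt B_ hits 2/64; gcd=2; 2÷2/64÷2 = 1/32

P(ss tt B_) = 1/32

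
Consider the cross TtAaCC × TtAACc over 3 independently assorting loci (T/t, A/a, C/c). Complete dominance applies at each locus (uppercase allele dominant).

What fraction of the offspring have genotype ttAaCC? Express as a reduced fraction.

TtAaCC gametes: TAC×2, TaC×2, tAC×2, taC×2
TtAACc gametes: TAC×2, TAc×2, tAC×2, tAc×2
TtAaCC×TtAACc grid (8·8=64): TTAACC=4 TTAACc=4 TTAaCC=4 TTAaCc=4 TtAACC=8 TtAACc=8 TtAaCC=8 TtAaCc=8 ttAACC=4 ttAACc=4 ttAaCC=4 ttAaCc=4
ttAaCC hits 4/64; gcd=4; 4÷4/64÷4 = 1/16

P(ttAaCC) = 1/16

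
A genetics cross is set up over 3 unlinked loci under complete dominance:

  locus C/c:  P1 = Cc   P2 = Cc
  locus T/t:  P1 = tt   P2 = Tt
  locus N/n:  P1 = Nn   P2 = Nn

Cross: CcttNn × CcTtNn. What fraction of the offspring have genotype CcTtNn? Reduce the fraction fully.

CcttNn gametes: CtN×2, Ctn×2, ctN×2, ctn×2
CcTtNn gametes: CTN×1, CTn×1, CtN×1, Ctn×1, cTN×1, cTn×1, ctN×1, ctn×1
CcttNn×CcTtNn grid (8·8=64): CCTtNN=2 CCTtNn=4 CCTtnn=2 CCttNN=2 CCttNn=4 CCttnn=2 CcTtNN=4 CcTtNn=8 CcTtnn=4 CcttNN=4 CcttNn=8 Ccttnn=4 ccTtNN=2 ccTtNn=4 ccTtnn=2 ccttNN=2 ccttNn=4 ccttnn=2
CcTtNn hits 8/64; gcd=8; 8÷8/64÷8 = 1/8

P(CcTtNn) = 1/8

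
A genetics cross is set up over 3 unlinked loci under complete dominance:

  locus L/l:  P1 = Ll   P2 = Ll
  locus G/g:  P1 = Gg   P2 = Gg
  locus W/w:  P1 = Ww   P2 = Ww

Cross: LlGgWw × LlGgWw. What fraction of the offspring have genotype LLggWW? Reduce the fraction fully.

LlGgWw gametes: LGW×1, LGw×1, LgW×1, Lgw×1, lGW×1, lGw×1, lgW×1, lgw×1
LlGgWw gametes: LGW×1, LGw×1, LgW×1, Lgw×1, lGW×1, lGw×1, lgW×1, lgw×1
LlGgWw×LlGgWw grid (8·8=64): LLGGWW=1 LLGGWw=2 LLGGww=1 LLGgWW=2 LLGgWw=4 LLGgww=2 LLggWW=1 LLggWw=2 LLggww=1 LlGGWW=2 LlGGWw=4 LlGGww=2 LlGgWW=4 LlGgWw=8 LlGgww=4 LlggWW=2 LlggWw=4 Llggww=2 llGGWW=1 llGGWw=2 llGGww=1 llGgWW=2 llGgWw=4 llGgww=2 llggWW=1 llggWw=2 llggww=1
LLggWW hits 1/64; gcd=1; 1÷1/64÷1 = 1/64

P(LLggWW) = 1/64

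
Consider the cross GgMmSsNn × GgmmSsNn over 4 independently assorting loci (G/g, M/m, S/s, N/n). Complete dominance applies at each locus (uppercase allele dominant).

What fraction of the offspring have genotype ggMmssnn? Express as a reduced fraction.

GgMmSsNn gametes: GMSN×1, GMSn×1, GMsN×1, GMsn×1, GmSN×1, GmSn×1, GmsN×1, Gmsn×1, gMSN×1, gMSn×1, gMsN×1, gMsn×1, gmSN×1, gmSn×1, gmsN×1, gmsn×1
GgmmSsNn gametes: GmSN×2, GmSn×2, GmsN×2, Gmsn×2, gmSN×2, gmSn×2, gmsN×2, gmsn×2
GgMmSsNn×GgmmSsNn grid (16·16=256): GGMmSSNN=2 GGMmSSNn=4 GGMmSSnn=2 GGMmSsNN=4 GGMmSsNn=8 GGMmSsnn=4 GGMmssNN=2 GGMmssNn=4 GGMmssnn=2 GGmmSSNN=2 GGmmSSNn=4 GGmmSSnn=2 GGmmSsNN=4 GGmmSsNn=8 GGmmSsnn=4 GGmmssNN=2 GGmmssNn=4 GGmmssnn=2 GgMmSSNN=4 GgMmSSNn=8 GgMmSSnn=4 GgMmSsNN=8 GgMmSsNn=16 GgMmSsnn=8 GgMmssNN=4 GgMmssNn=8 GgMmssnn=4 GgmmSSNN=4 GgmmSSNn=8 GgmmSSnn=4 GgmmSsNN=8 GgmmSsNn=16 GgmmSsnn=8 GgmmssNN=4 GgmmssNn=8 Ggmmssnn=4 ggMmSSNN=2 ggMmSSNn=4 ggMmSSnn=2 ggMmSsNN=4 ggMmSsNn=8 ggMmSsnn=4 ggMmssNN=2 ggMmssNn=4 ggMmssnn=2 ggmmSSNN=2 ggmmSSNn=4 ggmmSSnn=2 ggmmSsNN=4 ggmmSsNn=8 ggmmSsnn=4 ggmmssNN=2 ggmmssNn=4 ggmmssnn=2
ggMmssnn hits 2/256; gcd=2; 2÷2/256÷2 = 1/128

P(ggMmssnn) = 1/128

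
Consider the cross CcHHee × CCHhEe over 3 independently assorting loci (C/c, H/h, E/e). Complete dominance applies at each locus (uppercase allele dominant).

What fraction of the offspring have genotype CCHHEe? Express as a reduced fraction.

P(CCHHEe) = 1/8

CcHHee gametes: CHe×4, cHe×4
CCHhEe gametes: CHE×2, CHe×2, ChE×2, Che×2
CcHHee×CCHhEe grid (8·8=64): CCHHEe=8 CCHHee=8 CCHhEe=8 CCHhee=8 CcHHEe=8 CcHHee=8 CcHhEe=8 CcHhee=8
CCHHEe hits 8/64; gcd=8; 8÷8/64÷8 = 1/8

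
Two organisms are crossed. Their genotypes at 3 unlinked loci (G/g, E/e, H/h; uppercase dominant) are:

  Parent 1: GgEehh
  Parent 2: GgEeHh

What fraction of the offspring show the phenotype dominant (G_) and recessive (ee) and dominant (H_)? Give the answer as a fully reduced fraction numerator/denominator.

GgEehh gametes: GEh×2, Geh×2, gEh×2, geh×2
GgEeHh gametes: GEH×1, GEh×1, GeH×1, Geh×1, gEH×1, gEh×1, geH×1, geh×1
GgEehh×GgEeHh grid (8·8=64): GGEEHh=2 GGEEhh=2 GGEeHh=4 GGEehh=4 GGeeHh=2 GGeehh=2 GgEEHh=4 GgEEhh=4 GgEeHh=8 GgEehh=8 GgeeHh=4 Ggeehh=4 ggEEHh=2 ggEEhh=2 ggEeHh=4 ggEehh=4 ggeeHh=2 ggeehh=2
G_ ee H_ hits 6/64; gcd=2; 6÷2/64÷2 = 3/32

P(G_ ee H_) = 3/32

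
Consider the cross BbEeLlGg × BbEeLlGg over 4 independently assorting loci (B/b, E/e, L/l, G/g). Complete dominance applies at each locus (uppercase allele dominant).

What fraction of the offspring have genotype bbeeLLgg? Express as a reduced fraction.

BbEeLlGg gametes: BELG×1, BELg×1, BElG×1, BElg×1, BeLG×1, BeLg×1, BelG×1, Belg×1, bELG×1, bELg×1, bElG×1, bElg×1, beLG×1, beLg×1, belG×1, belg×1
BbEeLlGg gametes: BELG×1, BELg×1, BElG×1, BElg×1, BeLG×1, BeLg×1, BelG×1, Belg×1, bELG×1, bELg×1, bElG×1, bElg×1, beLG×1, beLg×1, belG×1, belg×1
BbEeLlGg×BbEeLlGg grid (16·16=256): BBEELLGG=1 BBEELLGg=2 BBEELLgg=1 BBEELlGG=2 BBEELlGg=4 BBEELlgg=2 BBEEllGG=1 BBEEllGg=2 BBEEllgg=1 BBEeLLGG=2 BBEeLLGg=4 BBEeLLgg=2 BBEeLlGG=4 BBEeLlGg=8 BBEeLlgg=4 BBEellGG=2 BBEellGg=4 BBEellgg=2 BBeeLLGG=1 BBeeLLGg=2 BBeeLLgg=1 BBeeLlGG=2 BBeeLlGg=4 BBeeLlgg=2 BBeellGG=1 BBeellGg=2 BBeellgg=1 BbEELLGG=2 BbEELLGg=4 BbEELLgg=2 BbEELlGG=4 BbEELlGg=8 BbEELlgg=4 BbEEllGG=2 BbEEllGg=4 BbEEllgg=2 BbEeLLGG=4 BbEeLLGg=8 BbEeLLgg=4 BbEeLlGG=8 BbEeLlGg=16 BbEeLlgg=8 BbEellGG=4 BbEellGg=8 BbEellgg=4 BbeeLLGG=2 BbeeLLGg=4 BbeeLLgg=2 BbeeLlGG=4 BbeeLlGg=8 BbeeLlgg=4 BbeellGG=2 BbeellGg=4 Bbeellgg=2 bbEELLGG=1 bbEELLGg=2 bbEELLgg=1 bbEELlGG=2 bbEELlGg=4 bbEELlgg=2 bbEEllGG=1 bbEEllGg=2 bbEEllgg=1 bbEeLLGG=2 bbEeLLGg=4 bbEeLLgg=2 bbEeLlGG=4 bbEeLlGg=8 bbEeLlgg=4 bbEellGG=2 bbEellGg=4 bbEellgg=2 bbeeLLGG=1 bbeeLLGg=2 bbeeLLgg=1 bbeeLlGG=2 bbeeLlGg=4 bbeeLlgg=2 bbeellGG=1 bbeellGg=2 bbeellgg=1
bbeeLLgg hits 1/256; gcd=1; 1÷1/256÷1 = 1/256

P(bbeeLLgg) = 1/256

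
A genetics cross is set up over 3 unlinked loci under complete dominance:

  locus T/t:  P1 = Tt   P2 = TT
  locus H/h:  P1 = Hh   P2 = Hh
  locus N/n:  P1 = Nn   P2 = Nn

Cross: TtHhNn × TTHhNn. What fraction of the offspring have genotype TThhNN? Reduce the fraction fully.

P(TThhNN) = 1/32

TtHhNn gametes: THN×1, THn×1, ThN×1, Thn×1, tHN×1, tHn×1, thN×1, thn×1
TTHhNn gametes: THN×2, THn×2, ThN×2, Thn×2
TtHhNn×TTHhNn grid (8·8=64): TTHHNN=2 TTHHNn=4 TTHHnn=2 TTHhNN=4 TTHhNn=8 TTHhnn=4 TThhNN=2 TThhNn=4 TThhnn=2 TtHHNN=2 TtHHNn=4 TtHHnn=2 TtHhNN=4 TtHhNn=8 TtHhnn=4 TthhNN=2 TthhNn=4 Tthhnn=2
TThhNN hits 2/64; gcd=2; 2÷2/64÷2 = 1/32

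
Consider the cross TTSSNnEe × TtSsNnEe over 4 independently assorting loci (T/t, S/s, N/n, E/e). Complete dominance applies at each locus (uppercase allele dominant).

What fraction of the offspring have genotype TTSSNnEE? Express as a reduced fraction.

TTSSNnEe gametes: TSNE×4, TSNe×4, TSnE×4, TSne×4
TtSsNnEe gametes: TSNE×1, TSNe×1, TSnE×1, TSne×1, TsNE×1, TsNe×1, TsnE×1, Tsne×1, tSNE×1, tSNe×1, tSnE×1, tSne×1, tsNE×1, tsNe×1, tsnE×1, tsne×1
TTSSNnEe×TtSsNnEe grid (16·16=256): TTSSNNEE=4 TTSSNNEe=8 TTSSNNee=4 TTSSNnEE=8 TTSSNnEe=16 TTSSNnee=8 TTSSnnEE=4 TTSSnnEe=8 TTSSnnee=4 TTSsNNEE=4 TTSsNNEe=8 TTSsNNee=4 TTSsNnEE=8 TTSsNnEe=16 TTSsNnee=8 TTSsnnEE=4 TTSsnnEe=8 TTSsnnee=4 TtSSNNEE=4 TtSSNNEe=8 TtSSNNee=4 TtSSNnEE=8 TtSSNnEe=16 TtSSNnee=8 TtSSnnEE=4 TtSSnnEe=8 TtSSnnee=4 TtSsNNEE=4 TtSsNNEe=8 TtSsNNee=4 TtSsNnEE=8 TtSsNnEe=16 TtSsNnee=8 TtSsnnEE=4 TtSsnnEe=8 TtSsnnee=4
TTSSNnEE hits 8/256; gcd=8; 8÷8/256÷8 = 1/32

P(TTSSNnEE) = 1/32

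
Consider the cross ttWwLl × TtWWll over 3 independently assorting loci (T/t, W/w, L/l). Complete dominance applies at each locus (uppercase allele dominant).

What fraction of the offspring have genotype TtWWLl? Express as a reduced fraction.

P(TtWWLl) = 1/8

ttWwLl gametes: tWL×2, tWl×2, twL×2, twl×2
TtWWll gametes: TWl×4, tWl×4
ttWwLl×TtWWll grid (8·8=64): TtWWLl=8 TtWWll=8 TtWwLl=8 TtWwll=8 ttWWLl=8 ttWWll=8 ttWwLl=8 ttWwll=8
TtWWLl hits 8/64; gcd=8; 8÷8/64÷8 = 1/8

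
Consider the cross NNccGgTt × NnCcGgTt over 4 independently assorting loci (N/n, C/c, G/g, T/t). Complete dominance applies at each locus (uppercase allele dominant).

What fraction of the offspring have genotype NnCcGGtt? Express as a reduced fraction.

P(NnCcGGtt) = 1/64

NNccGgTt gametes: NcGT×4, NcGt×4, NcgT×4, Ncgt×4
NnCcGgTt gametes: NCGT×1, NCGt×1, NCgT×1, NCgt×1, NcGT×1, NcGt×1, NcgT×1, Ncgt×1, nCGT×1, nCGt×1, nCgT×1, nCgt×1, ncGT×1, ncGt×1, ncgT×1, ncgt×1
NNccGgTt×NnCcGgTt grid (16·16=256): NNCcGGTT=4 NNCcGGTt=8 NNCcGGtt=4 NNCcGgTT=8 NNCcGgTt=16 NNCcGgtt=8 NNCcggTT=4 NNCcggTt=8 NNCcggtt=4 NNccGGTT=4 NNccGGTt=8 NNccGGtt=4 NNccGgTT=8 NNccGgTt=16 NNccGgtt=8 NNccggTT=4 NNccggTt=8 NNccggtt=4 NnCcGGTT=4 NnCcGGTt=8 NnCcGGtt=4 NnCcGgTT=8 NnCcGgTt=16 NnCcGgtt=8 NnCcggTT=4 NnCcggTt=8 NnCcggtt=4 NnccGGTT=4 NnccGGTt=8 NnccGGtt=4 NnccGgTT=8 NnccGgTt=16 NnccGgtt=8 NnccggTT=4 NnccggTt=8 Nnccggtt=4
NnCcGGtt hits 4/256; gcd=4; 4÷4/256÷4 = 1/64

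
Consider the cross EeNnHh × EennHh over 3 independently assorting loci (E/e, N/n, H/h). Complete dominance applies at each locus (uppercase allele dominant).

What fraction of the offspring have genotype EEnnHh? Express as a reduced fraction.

P(EEnnHh) = 1/16

EeNnHh gametes: ENH×1, ENh×1, EnH×1, Enh×1, eNH×1, eNh×1, enH×1, enh×1
EennHh gametes: EnH×2, Enh×2, enH×2, enh×2
EeNnHh×EennHh grid (8·8=64): EENnHH=2 EENnHh=4 EENnhh=2 EEnnHH=2 EEnnHh=4 EEnnhh=2 EeNnHH=4 EeNnHh=8 EeNnhh=4 EennHH=4 EennHh=8 Eennhh=4 eeNnHH=2 eeNnHh=4 eeNnhh=2 eennHH=2 eennHh=4 eennhh=2
EEnnHh hits 4/64; gcd=4; 4÷4/64÷4 = 1/16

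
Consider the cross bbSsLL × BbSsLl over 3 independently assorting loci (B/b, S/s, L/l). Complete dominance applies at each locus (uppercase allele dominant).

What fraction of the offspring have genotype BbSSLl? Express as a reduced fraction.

P(BbSSLl) = 1/16

bbSsLL gametes: bSL×4, bsL×4
BbSsLl gametes: BSL×1, BSl×1, BsL×1, Bsl×1, bSL×1, bSl×1, bsL×1, bsl×1
bbSsLL×BbSsLl grid (8·8=64): BbSSLL=4 BbSSLl=4 BbSsLL=8 BbSsLl=8 BbssLL=4 BbssLl=4 bbSSLL=4 bbSSLl=4 bbSsLL=8 bbSsLl=8 bbssLL=4 bbssLl=4
BbSSLl hits 4/64; gcd=4; 4÷4/64÷4 = 1/16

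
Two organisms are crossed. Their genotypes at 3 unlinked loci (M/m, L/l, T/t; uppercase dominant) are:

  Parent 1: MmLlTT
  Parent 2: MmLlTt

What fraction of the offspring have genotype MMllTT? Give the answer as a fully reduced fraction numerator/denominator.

MmLlTT gametes: MLT×2, MlT×2, mLT×2, mlT×2
MmLlTt gametes: MLT×1, MLt×1, MlT×1, Mlt×1, mLT×1, mLt×1, mlT×1, mlt×1
MmLlTT×MmLlTt grid (8·8=64): MMLLTT=2 MMLLTt=2 MMLlTT=4 MMLlTt=4 MMllTT=2 MMllTt=2 MmLLTT=4 MmLLTt=4 MmLlTT=8 MmLlTt=8 MmllTT=4 MmllTt=4 mmLLTT=2 mmLLTt=2 mmLlTT=4 mmLlTt=4 mmllTT=2 mmllTt=2
MMllTT hits 2/64; gcd=2; 2÷2/64÷2 = 1/32

P(MMllTT) = 1/32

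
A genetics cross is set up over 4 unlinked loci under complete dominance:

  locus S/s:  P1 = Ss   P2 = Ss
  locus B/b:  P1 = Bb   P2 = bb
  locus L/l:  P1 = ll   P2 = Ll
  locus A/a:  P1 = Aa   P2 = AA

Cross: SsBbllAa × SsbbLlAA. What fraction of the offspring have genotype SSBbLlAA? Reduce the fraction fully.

P(SSBbLlAA) = 1/32

SsBbllAa gametes: SBlA×2, SBla×2, SblA×2, Sbla×2, sBlA×2, sBla×2, sblA×2, sbla×2
SsbbLlAA gametes: SbLA×4, SblA×4, sbLA×4, sblA×4
SsBbllAa×SsbbLlAA grid (16·16=256): SSBbLlAA=8 SSBbLlAa=8 SSBbllAA=8 SSBbllAa=8 SSbbLlAA=8 SSbbLlAa=8 SSbbllAA=8 SSbbllAa=8 SsBbLlAA=16 SsBbLlAa=16 SsBbllAA=16 SsBbllAa=16 SsbbLlAA=16 SsbbLlAa=16 SsbbllAA=16 SsbbllAa=16 ssBbLlAA=8 ssBbLlAa=8 ssBbllAA=8 ssBbllAa=8 ssbbLlAA=8 ssbbLlAa=8 ssbbllAA=8 ssbbllAa=8
SSBbLlAA hits 8/256; gcd=8; 8÷8/256÷8 = 1/32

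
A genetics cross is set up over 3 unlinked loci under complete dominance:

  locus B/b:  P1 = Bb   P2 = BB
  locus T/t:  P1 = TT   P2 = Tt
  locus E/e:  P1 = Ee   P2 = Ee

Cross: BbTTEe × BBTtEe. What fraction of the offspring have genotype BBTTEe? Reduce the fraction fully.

P(BBTTEe) = 1/8

BbTTEe gametes: BTE×2, BTe×2, bTE×2, bTe×2
BBTtEe gametes: BTE×2, BTe×2, BtE×2, Bte×2
BbTTEe×BBTtEe grid (8·8=64): BBTTEE=4 BBTTEe=8 BBTTee=4 BBTtEE=4 BBTtEe=8 BBTtee=4 BbTTEE=4 BbTTEe=8 BbTTee=4 BbTtEE=4 BbTtEe=8 BbTtee=4
BBTTEe hits 8/64; gcd=8; 8÷8/64÷8 = 1/8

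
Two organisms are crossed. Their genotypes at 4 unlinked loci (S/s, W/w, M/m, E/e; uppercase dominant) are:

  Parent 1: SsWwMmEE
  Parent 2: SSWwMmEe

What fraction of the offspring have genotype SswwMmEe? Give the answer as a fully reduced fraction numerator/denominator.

P(SswwMmEe) = 1/32

SsWwMmEE gametes: SWME×2, SWmE×2, SwME×2, SwmE×2, sWME×2, sWmE×2, swME×2, swmE×2
SSWwMmEe gametes: SWME×2, SWMe×2, SWmE×2, SWme×2, SwME×2, SwMe×2, SwmE×2, Swme×2
SsWwMmEE×SSWwMmEe grid (16·16=256): SSWWMMEE=4 SSWWMMEe=4 SSWWMmEE=8 SSWWMmEe=8 SSWWmmEE=4 SSWWmmEe=4 SSWwMMEE=8 SSWwMMEe=8 SSWwMmEE=16 SSWwMmEe=16 SSWwmmEE=8 SSWwmmEe=8 SSwwMMEE=4 SSwwMMEe=4 SSwwMmEE=8 SSwwMmEe=8 SSwwmmEE=4 SSwwmmEe=4 SsWWMMEE=4 SsWWMMEe=4 SsWWMmEE=8 SsWWMmEe=8 SsWWmmEE=4 SsWWmmEe=4 SsWwMMEE=8 SsWwMMEe=8 SsWwMmEE=16 SsWwMmEe=16 SsWwmmEE=8 SsWwmmEe=8 SswwMMEE=4 SswwMMEe=4 SswwMmEE=8 SswwMmEe=8 SswwmmEE=4 SswwmmEe=4
SswwMmEe hits 8/256; gcd=8; 8÷8/256÷8 = 1/32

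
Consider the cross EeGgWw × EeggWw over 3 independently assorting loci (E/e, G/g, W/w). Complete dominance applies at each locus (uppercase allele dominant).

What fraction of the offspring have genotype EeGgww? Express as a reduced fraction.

P(EeGgww) = 1/16

EeGgWw gametes: EGW×1, EGw×1, EgW×1, Egw×1, eGW×1, eGw×1, egW×1, egw×1
EeggWw gametes: EgW×2, Egw×2, egW×2, egw×2
EeGgWw×EeggWw grid (8·8=64): EEGgWW=2 EEGgWw=4 EEGgww=2 EEggWW=2 EEggWw=4 EEggww=2 EeGgWW=4 EeGgWw=8 EeGgww=4 EeggWW=4 EeggWw=8 Eeggww=4 eeGgWW=2 eeGgWw=4 eeGgww=2 eeggWW=2 eeggWw=4 eeggww=2
EeGgww hits 4/64; gcd=4; 4÷4/64÷4 = 1/16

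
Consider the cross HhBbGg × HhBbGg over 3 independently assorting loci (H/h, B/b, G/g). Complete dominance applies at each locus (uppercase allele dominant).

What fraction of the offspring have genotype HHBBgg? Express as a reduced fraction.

P(HHBBgg) = 1/64

HhBbGg gametes: HBG×1, HBg×1, HbG×1, Hbg×1, hBG×1, hBg×1, hbG×1, hbg×1
HhBbGg gametes: HBG×1, HBg×1, HbG×1, Hbg×1, hBG×1, hBg×1, hbG×1, hbg×1
HhBbGg×HhBbGg grid (8·8=64): HHBBGG=1 HHBBGg=2 HHBBgg=1 HHBbGG=2 HHBbGg=4 HHBbgg=2 HHbbGG=1 HHbbGg=2 HHbbgg=1 HhBBGG=2 HhBBGg=4 HhBBgg=2 HhBbGG=4 HhBbGg=8 HhBbgg=4 HhbbGG=2 HhbbGg=4 Hhbbgg=2 hhBBGG=1 hhBBGg=2 hhBBgg=1 hhBbGG=2 hhBbGg=4 hhBbgg=2 hhbbGG=1 hhbbGg=2 hhbbgg=1
HHBBgg hits 1/64; gcd=1; 1÷1/64÷1 = 1/64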